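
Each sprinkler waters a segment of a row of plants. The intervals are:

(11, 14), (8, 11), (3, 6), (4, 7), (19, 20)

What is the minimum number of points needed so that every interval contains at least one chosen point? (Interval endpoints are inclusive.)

3

Process intervals by earliest right end; each time one isn't hit yet, stab at its right endpoint.
By right end: [3,6]  [4,7]  [8,11]  [11,14]  [19,20]
[3,6] uncovered → point at 6; [8,11] uncovered → point at 11; [19,20] uncovered → point at 20.
Points: 6, 11, 20 (3 total).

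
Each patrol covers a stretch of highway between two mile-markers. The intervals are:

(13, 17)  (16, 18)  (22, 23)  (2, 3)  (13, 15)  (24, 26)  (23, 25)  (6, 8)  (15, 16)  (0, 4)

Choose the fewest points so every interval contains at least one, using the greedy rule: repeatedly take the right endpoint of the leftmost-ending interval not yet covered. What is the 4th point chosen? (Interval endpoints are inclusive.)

Sorted: [2,3] [0,4] [6,8] [13,15] [15,16] [13,17] [16,18] [22,23] [23,25] [24,26]
{[2,3],[0,4]} hit by 3; {[6,8]} hit by 8; {[13,15],[15,16],[13,17]} hit by 15; {[16,18]} hit by 18; {[22,23],[23,25]} hit by 23; {[24,26]} hit by 26.
Points: 3, 8, 15, 18, 23, 26 (6 total).

18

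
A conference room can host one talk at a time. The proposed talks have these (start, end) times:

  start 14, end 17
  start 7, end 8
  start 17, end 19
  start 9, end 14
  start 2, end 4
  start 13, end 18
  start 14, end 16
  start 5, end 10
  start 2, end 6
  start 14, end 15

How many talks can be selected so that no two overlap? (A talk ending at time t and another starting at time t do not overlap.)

Sort by end time and greedily take each interval whose start is ≥ the last chosen end.
By end time: (2,4), (2,6), (7,8), (5,10), (9,14), (14,15), (14,16), (14,17), (13,18), (17,19).
Pick (2,4); next start ≥ 4 → (7,8); next start ≥ 8 → (9,14); next start ≥ 14 → (14,15); next start ≥ 15 → (17,19).
Selected 5 talks.

5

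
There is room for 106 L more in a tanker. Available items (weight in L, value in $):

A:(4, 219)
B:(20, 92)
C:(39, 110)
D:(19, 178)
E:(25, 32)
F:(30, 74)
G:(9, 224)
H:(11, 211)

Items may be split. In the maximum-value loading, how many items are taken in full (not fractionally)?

6

Sort by value per unit weight and fill in that order.
Ratios (sorted): A 54.75, G 24.89, H 19.18, D 9.37, B 4.60, C 2.82, F 2.47, E 1.28
take A (4 @ 219); take G (9 @ 224); take H (11 @ 211); take D (19 @ 178); take B (20 @ 92); take C (39 @ 110); take 4/30 of F → 9.87. Capacity used 106/106.
6 item(s) taken whole; one partial (take 4/30 of F).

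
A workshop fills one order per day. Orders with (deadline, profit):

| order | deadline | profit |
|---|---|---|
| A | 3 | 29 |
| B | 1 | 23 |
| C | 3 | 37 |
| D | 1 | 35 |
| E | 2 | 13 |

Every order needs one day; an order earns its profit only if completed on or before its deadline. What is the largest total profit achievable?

By profit: C(d3,37), D(d1,35), A(d3,29), B(d1,23), E(d2,13)
C→slot 3; D→slot 1; A→slot 2; B skipped; E skipped.
Profit = 35 + 29 + 37 = 101

101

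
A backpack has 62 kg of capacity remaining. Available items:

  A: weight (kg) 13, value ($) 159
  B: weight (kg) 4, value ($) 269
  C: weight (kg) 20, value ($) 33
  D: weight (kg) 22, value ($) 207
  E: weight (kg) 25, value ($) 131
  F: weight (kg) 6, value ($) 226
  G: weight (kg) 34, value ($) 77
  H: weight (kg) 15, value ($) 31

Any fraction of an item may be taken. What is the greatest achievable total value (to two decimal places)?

950.08

Greedy by value/weight ratio, highest first.
Order: B (269/4=67.25) > F (226/6=37.67) > A (159/13=12.23) > D (207/22=9.41) > E (131/25=5.24) > G (77/34=2.26) > H (31/15=2.07) > C (33/20=1.65)
Fill: take B (4 @ 269) → take F (6 @ 226) → take A (13 @ 159) → take D (22 @ 207) → take 17/25 of E → 89.08; 62/62 used.
Total value = 950.08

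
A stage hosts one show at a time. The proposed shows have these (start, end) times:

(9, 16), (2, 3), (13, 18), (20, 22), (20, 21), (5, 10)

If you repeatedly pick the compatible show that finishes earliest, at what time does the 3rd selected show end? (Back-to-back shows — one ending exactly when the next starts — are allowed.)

18

By end time: (2,3), (5,10), (9,16), (13,18), (20,21), (20,22).
Pick (2,3); next start ≥ 3 → (5,10); next start ≥ 10 → (13,18); next start ≥ 18 → (20,21).
Selected: (2,3) (5,10) (13,18) (20,21)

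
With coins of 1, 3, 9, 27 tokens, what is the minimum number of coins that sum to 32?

4

Use the largest denomination that fits, subtract, and repeat.
32 − 1×27→5 − 1×3→2 − 2×1→0
Total coins = 1 + 1 + 2 = 4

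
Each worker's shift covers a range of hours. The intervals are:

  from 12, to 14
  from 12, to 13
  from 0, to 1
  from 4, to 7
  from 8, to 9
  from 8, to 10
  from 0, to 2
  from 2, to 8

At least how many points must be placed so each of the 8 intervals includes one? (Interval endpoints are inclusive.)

By right end: [0,1]  [0,2]  [4,7]  [2,8]  [8,9]  [8,10]  [12,13]  [12,14]
[0,1] uncovered → point at 1; [4,7] uncovered → point at 7; [8,9] uncovered → point at 9; [12,13] uncovered → point at 13.
Points: 1, 7, 9, 13 (4 total).

4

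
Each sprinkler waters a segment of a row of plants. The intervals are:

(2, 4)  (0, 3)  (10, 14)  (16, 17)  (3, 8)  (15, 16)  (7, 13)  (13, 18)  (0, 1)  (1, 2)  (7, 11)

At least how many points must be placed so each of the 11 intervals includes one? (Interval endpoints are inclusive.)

Process intervals by earliest right end; each time one isn't hit yet, stab at its right endpoint.
Sorted: [0,1] [1,2] [0,3] [2,4] [3,8] [7,11] [7,13] [10,14] [15,16] [16,17] [13,18]
{[0,1],[1,2],[0,3]} hit by 1; {[2,4],[3,8]} hit by 4; {[7,11],[7,13],[10,14]} hit by 11; {[15,16],[16,17],[13,18]} hit by 16.
Points: 1, 4, 11, 16 (4 total).

4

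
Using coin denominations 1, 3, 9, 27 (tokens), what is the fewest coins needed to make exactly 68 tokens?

68 − 2×27→14 − 1×9→5 − 1×3→2 − 2×1→0
Total coins = 2 + 1 + 1 + 2 = 6

6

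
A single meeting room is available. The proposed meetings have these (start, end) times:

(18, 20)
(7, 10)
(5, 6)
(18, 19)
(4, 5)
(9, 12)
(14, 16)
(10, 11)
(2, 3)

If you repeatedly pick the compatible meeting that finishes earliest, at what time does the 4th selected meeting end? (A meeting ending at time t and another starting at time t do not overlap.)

10

Sorted by end: (2,3)  (4,5)  (5,6)  (7,10)  (10,11)  (9,12)  (14,16)  (18,19)  (18,20)
take (2,3); take (4,5); take (5,6); take (7,10); take (10,11); take (14,16); take (18,19); skip (18,20).
Selected: (2,3) (4,5) (5,6) (7,10) (10,11) (14,16) (18,19)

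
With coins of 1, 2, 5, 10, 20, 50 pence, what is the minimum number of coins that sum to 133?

Use the largest denomination that fits, subtract, and repeat.
133 = 2×50 + 1×20 + 1×10 + 1×2 + 1×1
Total coins = 2 + 1 + 1 + 1 + 1 = 6

6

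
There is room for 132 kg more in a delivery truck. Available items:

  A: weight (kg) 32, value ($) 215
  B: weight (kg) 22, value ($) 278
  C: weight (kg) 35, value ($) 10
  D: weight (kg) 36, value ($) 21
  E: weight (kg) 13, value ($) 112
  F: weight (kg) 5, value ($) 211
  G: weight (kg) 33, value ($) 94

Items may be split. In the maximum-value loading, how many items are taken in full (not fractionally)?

5

Ratios (sorted): F 42.20, B 12.64, E 8.62, A 6.72, G 2.85, D 0.58, C 0.29
take F (5 @ 211); take B (22 @ 278); take E (13 @ 112); take A (32 @ 215); take G (33 @ 94); take 27/36 of D → 15.75. Capacity used 132/132.
5 item(s) taken whole; one partial (take 27/36 of D).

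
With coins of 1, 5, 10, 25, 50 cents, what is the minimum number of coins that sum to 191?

191 − 3×50→41 − 1×25→16 − 1×10→6 − 1×5→1 − 1×1→0
Total coins = 3 + 1 + 1 + 1 + 1 = 7

7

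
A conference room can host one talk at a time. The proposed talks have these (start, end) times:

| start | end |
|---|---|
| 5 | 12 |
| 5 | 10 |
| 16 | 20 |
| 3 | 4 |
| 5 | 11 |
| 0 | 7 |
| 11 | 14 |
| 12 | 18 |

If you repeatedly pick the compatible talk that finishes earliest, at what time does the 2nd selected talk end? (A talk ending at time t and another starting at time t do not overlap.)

Sorted by end: (3,4)  (0,7)  (5,10)  (5,11)  (5,12)  (11,14)  (12,18)  (16,20)
take (3,4); take (5,10); skip (5,11); skip (5,12); take (11,14); take (16,20).
Selected: (3,4) (5,10) (11,14) (16,20)

10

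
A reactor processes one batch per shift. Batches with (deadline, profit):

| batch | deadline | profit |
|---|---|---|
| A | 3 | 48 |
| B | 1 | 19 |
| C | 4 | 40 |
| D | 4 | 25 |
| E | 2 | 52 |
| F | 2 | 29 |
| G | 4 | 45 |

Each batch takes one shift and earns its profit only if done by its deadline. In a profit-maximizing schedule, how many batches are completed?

By profit: E(d2,52), A(d3,48), G(d4,45), C(d4,40), F(d2,29), D(d4,25), B(d1,19)
E→slot 2; A→slot 3; G→slot 4; C→slot 1; F skipped; D skipped; B skipped.
4 of 7 scheduled.

4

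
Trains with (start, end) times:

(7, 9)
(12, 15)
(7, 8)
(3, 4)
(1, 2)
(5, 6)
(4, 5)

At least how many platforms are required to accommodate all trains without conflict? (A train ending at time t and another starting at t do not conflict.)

2

The answer is the maximum number of intervals overlapping at any instant.
Events (time:±→running): 1:+→1 2:-→0 3:+→1 4:-→0 4:+→1 5:-→0 5:+→1 6:-→0 7:+→1 7:+→2 … peak 2.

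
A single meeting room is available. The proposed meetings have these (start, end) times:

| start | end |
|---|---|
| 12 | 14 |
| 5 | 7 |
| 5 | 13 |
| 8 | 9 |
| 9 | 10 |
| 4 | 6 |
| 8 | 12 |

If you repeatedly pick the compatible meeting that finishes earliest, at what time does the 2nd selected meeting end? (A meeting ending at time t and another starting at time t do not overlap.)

Sort by end time and greedily take each interval whose start is ≥ the last chosen end.
Sorted by end: (4,6)  (5,7)  (8,9)  (9,10)  (8,12)  (5,13)  (12,14)
take (4,6); take (8,9); take (9,10); take (12,14).
Selected: (4,6) (8,9) (9,10) (12,14)

9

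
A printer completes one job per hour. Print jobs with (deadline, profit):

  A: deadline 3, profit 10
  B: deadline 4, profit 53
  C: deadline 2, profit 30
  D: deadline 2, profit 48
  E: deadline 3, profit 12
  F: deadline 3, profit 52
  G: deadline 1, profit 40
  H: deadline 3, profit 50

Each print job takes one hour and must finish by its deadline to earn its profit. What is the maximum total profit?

203

By profit: B(d4,53), F(d3,52), H(d3,50), D(d2,48), G(d1,40), C(d2,30), E(d3,12), A(d3,10)
B→slot 4; F→slot 3; H→slot 2; D→slot 1; G skipped; C skipped; E skipped; A skipped.
Profit = 48 + 50 + 52 + 53 = 203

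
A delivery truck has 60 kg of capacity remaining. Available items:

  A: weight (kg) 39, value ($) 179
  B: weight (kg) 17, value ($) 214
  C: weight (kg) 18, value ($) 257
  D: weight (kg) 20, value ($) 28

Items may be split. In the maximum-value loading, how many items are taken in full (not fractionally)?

2

Ratios (sorted): C 14.28, B 12.59, A 4.59, D 1.40
take C (18 @ 257); take B (17 @ 214); take 25/39 of A → 114.74. Capacity used 60/60.
2 item(s) taken whole; one partial (take 25/39 of A).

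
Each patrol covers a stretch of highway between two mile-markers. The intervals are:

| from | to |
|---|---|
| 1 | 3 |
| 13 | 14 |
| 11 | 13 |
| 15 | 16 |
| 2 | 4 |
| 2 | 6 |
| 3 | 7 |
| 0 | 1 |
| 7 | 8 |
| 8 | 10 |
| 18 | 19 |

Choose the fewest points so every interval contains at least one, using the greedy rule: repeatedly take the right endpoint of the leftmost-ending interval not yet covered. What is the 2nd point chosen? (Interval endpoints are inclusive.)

Sorted: [0,1] [1,3] [2,4] [2,6] [3,7] [7,8] [8,10] [11,13] [13,14] [15,16] [18,19]
{[0,1],[1,3]} hit by 1; {[2,4],[2,6],[3,7]} hit by 4; {[7,8],[8,10]} hit by 8; {[11,13],[13,14]} hit by 13; {[15,16]} hit by 16; {[18,19]} hit by 19.
Points: 1, 4, 8, 13, 16, 19 (6 total).

4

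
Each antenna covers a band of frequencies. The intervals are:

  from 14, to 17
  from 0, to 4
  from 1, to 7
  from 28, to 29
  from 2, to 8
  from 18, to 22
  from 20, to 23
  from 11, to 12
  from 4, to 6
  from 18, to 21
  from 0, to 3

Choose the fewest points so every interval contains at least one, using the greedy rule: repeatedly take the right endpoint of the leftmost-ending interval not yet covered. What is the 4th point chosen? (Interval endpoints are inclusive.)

By right end: [0,3]  [0,4]  [4,6]  [1,7]  [2,8]  [11,12]  [14,17]  [18,21]  [18,22]  [20,23]  [28,29]
[0,3] uncovered → point at 3; [4,6] uncovered → point at 6; [11,12] uncovered → point at 12; [14,17] uncovered → point at 17; [18,21] uncovered → point at 21; [28,29] uncovered → point at 29.
Points: 3, 6, 12, 17, 21, 29 (6 total).

17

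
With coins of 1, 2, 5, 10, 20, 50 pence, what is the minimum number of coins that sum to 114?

114 − 2×50→14 − 1×10→4 − 2×2→0
Total coins = 2 + 1 + 2 = 5

5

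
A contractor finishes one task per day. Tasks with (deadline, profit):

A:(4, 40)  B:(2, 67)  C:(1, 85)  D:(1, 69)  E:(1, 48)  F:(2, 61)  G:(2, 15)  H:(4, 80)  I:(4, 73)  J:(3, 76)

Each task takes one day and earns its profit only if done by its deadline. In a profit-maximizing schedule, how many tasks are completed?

Sort by profit descending; place each in the latest free slot ≤ its deadline.
By profit: C(d1,85), H(d4,80), J(d3,76), I(d4,73), D(d1,69), B(d2,67), F(d2,61), E(d1,48), A(d4,40), G(d2,15)
C→slot 1; H→slot 4; J→slot 3; I→slot 2; D skipped; B skipped; F skipped; E skipped; A skipped; G skipped.
4 of 10 scheduled.

4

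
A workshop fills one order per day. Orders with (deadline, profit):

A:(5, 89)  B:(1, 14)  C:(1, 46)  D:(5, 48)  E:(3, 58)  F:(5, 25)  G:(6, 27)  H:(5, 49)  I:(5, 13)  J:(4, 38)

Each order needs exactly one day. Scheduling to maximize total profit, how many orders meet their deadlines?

6

Take jobs in profit order; each goes to the latest open slot no later than its deadline.
By profit: A(d5,89), E(d3,58), H(d5,49), D(d5,48), C(d1,46), J(d4,38), G(d6,27), F(d5,25), B(d1,14), I(d5,13)
A→slot 5; E→slot 3; H→slot 4; D→slot 2; C→slot 1; J skipped; G→slot 6; F skipped; B skipped; I skipped.
6 of 10 scheduled.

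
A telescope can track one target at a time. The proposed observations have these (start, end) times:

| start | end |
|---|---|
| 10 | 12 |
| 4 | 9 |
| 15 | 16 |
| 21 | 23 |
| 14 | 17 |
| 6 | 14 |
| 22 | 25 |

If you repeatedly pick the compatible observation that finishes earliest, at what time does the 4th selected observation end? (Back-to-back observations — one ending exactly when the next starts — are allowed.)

Sorted by end: (4,9)  (10,12)  (6,14)  (15,16)  (14,17)  (21,23)  (22,25)
take (4,9); take (10,12); take (15,16); take (21,23).
Selected: (4,9) (10,12) (15,16) (21,23)

23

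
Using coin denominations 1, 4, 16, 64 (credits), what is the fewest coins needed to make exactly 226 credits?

7

Use the largest denomination that fits, subtract, and repeat.
226 = 3×64 + 2×16 + 2×1
Total coins = 3 + 2 + 2 = 7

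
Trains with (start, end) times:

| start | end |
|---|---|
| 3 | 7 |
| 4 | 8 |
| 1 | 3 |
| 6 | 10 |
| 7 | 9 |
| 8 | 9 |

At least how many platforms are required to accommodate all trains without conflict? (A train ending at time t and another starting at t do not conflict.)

Count concurrent intervals with a sweep; the peak is the room count.
Events (time:±→running): 1:+→1 3:-→0 3:+→1 4:+→2 6:+→3 … peak 3.

3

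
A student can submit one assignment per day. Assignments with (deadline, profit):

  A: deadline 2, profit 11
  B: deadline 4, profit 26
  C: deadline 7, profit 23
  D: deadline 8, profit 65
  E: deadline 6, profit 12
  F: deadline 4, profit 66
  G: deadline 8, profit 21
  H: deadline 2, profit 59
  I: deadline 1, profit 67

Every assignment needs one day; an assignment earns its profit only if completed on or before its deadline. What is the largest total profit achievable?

Sort by profit descending; place each in the latest free slot ≤ its deadline.
By profit: I(d1,67), F(d4,66), D(d8,65), H(d2,59), B(d4,26), C(d7,23), G(d8,21), E(d6,12), A(d2,11)
I→slot 1; F→slot 4; D→slot 8; H→slot 2; B→slot 3; C→slot 7; G→slot 6; E→slot 5; A skipped.
Profit = 67 + 59 + 26 + 66 + 12 + 21 + 23 + 65 = 339

339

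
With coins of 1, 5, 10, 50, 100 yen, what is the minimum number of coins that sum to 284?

284 = 2×100 + 1×50 + 3×10 + 4×1
Total coins = 2 + 1 + 3 + 4 = 10

10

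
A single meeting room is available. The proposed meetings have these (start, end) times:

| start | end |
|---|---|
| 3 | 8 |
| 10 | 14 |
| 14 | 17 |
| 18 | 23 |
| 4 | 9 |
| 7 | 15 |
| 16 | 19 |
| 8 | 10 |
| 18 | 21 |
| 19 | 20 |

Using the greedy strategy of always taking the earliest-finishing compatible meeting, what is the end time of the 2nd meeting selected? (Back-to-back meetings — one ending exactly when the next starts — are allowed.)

10

Sort by end time and greedily take each interval whose start is ≥ the last chosen end.
Sorted by end: (3,8)  (4,9)  (8,10)  (10,14)  (7,15)  (14,17)  (16,19)  (19,20)  (18,21)  (18,23)
take (3,8); skip (4,9); take (8,10); take (10,14); skip (7,15); take (14,17); take (19,20); skip (18,21).
Selected: (3,8) (8,10) (10,14) (14,17) (19,20)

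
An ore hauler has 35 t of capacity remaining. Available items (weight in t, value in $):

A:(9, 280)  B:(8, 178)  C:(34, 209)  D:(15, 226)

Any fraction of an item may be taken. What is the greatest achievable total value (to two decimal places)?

Ratios (sorted): A 31.11, B 22.25, D 15.07, C 6.15
take A (9 @ 280); take B (8 @ 178); take D (15 @ 226); take 3/34 of C → 18.44. Capacity used 35/35.
Total value = 702.44

702.44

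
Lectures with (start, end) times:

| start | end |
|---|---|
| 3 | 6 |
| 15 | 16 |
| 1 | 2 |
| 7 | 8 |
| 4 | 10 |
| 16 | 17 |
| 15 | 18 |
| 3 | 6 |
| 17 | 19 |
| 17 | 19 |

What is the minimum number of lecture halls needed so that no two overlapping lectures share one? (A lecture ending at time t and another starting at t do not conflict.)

3

Events (time:±→running): 1:+→1 2:-→0 3:+→1 3:+→2 4:+→3 … peak 3.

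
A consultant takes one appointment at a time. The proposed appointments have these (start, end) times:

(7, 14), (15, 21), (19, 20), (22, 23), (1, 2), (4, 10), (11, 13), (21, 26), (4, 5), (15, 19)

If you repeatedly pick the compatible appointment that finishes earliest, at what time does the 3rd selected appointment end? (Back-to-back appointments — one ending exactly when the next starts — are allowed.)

By end time: (1,2), (4,5), (4,10), (11,13), (7,14), (15,19), (19,20), (15,21), (22,23), (21,26).
Pick (1,2); next start ≥ 2 → (4,5); next start ≥ 5 → (11,13); next start ≥ 13 → (15,19); next start ≥ 19 → (19,20); next start ≥ 20 → (22,23).
Selected: (1,2) (4,5) (11,13) (15,19) (19,20) (22,23)

13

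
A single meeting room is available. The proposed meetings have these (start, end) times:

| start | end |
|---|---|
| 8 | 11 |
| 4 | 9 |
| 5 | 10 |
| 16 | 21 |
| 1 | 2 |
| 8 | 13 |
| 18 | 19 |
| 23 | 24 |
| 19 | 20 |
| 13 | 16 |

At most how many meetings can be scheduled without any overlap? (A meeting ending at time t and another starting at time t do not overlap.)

Greedy by earliest finish: after sorting by end time, pick each interval compatible with the last pick.
By end time: (1,2), (4,9), (5,10), (8,11), (8,13), (13,16), (18,19), (19,20), (16,21), (23,24).
Pick (1,2); next start ≥ 2 → (4,9); next start ≥ 9 → (13,16); next start ≥ 16 → (18,19); next start ≥ 19 → (19,20); next start ≥ 20 → (23,24).
Selected 6 meetings.

6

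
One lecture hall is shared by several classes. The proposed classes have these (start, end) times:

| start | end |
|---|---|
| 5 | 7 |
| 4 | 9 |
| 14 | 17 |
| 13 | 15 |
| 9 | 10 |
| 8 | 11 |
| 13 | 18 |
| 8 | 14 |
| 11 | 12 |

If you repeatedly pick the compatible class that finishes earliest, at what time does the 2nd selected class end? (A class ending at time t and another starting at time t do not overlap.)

10

By end time: (5,7), (4,9), (9,10), (8,11), (11,12), (8,14), (13,15), (14,17), (13,18).
Pick (5,7); next start ≥ 7 → (9,10); next start ≥ 10 → (11,12); next start ≥ 12 → (13,15).
Selected: (5,7) (9,10) (11,12) (13,15)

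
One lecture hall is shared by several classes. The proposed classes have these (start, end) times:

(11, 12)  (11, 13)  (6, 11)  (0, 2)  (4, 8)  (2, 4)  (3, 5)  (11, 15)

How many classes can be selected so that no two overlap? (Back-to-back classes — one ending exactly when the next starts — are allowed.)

4

By end time: (0,2), (2,4), (3,5), (4,8), (6,11), (11,12), (11,13), (11,15).
Pick (0,2); next start ≥ 2 → (2,4); next start ≥ 4 → (4,8); next start ≥ 8 → (11,12).
Selected 4 classes.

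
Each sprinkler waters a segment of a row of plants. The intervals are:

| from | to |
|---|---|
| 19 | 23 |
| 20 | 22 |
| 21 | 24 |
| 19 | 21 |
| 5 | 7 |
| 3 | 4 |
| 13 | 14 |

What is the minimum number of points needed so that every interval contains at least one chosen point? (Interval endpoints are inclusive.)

4

By right end: [3,4]  [5,7]  [13,14]  [19,21]  [20,22]  [19,23]  [21,24]
[3,4] uncovered → point at 4; [5,7] uncovered → point at 7; [13,14] uncovered → point at 14; [19,21] uncovered → point at 21.
Points: 4, 7, 14, 21 (4 total).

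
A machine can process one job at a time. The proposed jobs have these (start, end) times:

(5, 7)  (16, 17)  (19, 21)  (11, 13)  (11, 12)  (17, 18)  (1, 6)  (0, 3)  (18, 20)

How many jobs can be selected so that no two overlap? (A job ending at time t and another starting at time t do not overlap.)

6

Greedy by earliest finish: after sorting by end time, pick each interval compatible with the last pick.
By end time: (0,3), (1,6), (5,7), (11,12), (11,13), (16,17), (17,18), (18,20), (19,21).
Pick (0,3); next start ≥ 3 → (5,7); next start ≥ 7 → (11,12); next start ≥ 12 → (16,17); next start ≥ 17 → (17,18); next start ≥ 18 → (18,20).
Selected 6 jobs.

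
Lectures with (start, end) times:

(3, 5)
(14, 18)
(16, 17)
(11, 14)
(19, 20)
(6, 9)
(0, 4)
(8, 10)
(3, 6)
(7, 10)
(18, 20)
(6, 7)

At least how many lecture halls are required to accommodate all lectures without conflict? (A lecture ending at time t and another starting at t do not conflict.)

3

Events (time:±→running): 0:+→1 3:+→2 3:+→3 … peak 3.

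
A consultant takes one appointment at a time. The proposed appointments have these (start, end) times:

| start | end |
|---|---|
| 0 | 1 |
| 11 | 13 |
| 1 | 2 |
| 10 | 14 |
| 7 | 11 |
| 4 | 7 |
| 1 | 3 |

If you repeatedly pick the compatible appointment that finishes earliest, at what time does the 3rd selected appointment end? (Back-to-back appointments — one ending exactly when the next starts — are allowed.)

Sorted by end: (0,1)  (1,2)  (1,3)  (4,7)  (7,11)  (11,13)  (10,14)
take (0,1); take (1,2); take (4,7); take (7,11); take (11,13); skip (10,14).
Selected: (0,1) (1,2) (4,7) (7,11) (11,13)

7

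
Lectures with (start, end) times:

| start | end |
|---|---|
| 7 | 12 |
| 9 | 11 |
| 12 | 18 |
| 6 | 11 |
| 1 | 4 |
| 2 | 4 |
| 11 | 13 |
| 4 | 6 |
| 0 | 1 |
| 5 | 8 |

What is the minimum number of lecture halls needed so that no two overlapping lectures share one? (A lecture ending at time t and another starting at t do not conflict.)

Count concurrent intervals with a sweep; the peak is the room count.
Events (time:±→running): 0:+→1 1:-→0 1:+→1 2:+→2 4:-→1 4:-→0 4:+→1 5:+→2 6:-→1 6:+→2 7:+→3 … peak 3.

3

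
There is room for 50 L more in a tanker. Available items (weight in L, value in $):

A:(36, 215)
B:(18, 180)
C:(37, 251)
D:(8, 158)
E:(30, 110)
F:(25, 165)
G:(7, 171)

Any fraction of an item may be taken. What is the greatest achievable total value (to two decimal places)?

624.32

Sort by value per unit weight and fill in that order.
Ratios (sorted): G 24.43, D 19.75, B 10.00, C 6.78, F 6.60, A 5.97, E 3.67
take G (7 @ 171); take D (8 @ 158); take B (18 @ 180); take 17/37 of C → 115.32. Capacity used 50/50.
Total value = 624.32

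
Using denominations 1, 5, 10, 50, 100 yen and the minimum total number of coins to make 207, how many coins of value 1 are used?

2

Greedy: take as many of the largest coin as possible, then repeat with the remainder.
207 − 2×100→7 − 1×5→2 − 2×1→0
Count of 1: 2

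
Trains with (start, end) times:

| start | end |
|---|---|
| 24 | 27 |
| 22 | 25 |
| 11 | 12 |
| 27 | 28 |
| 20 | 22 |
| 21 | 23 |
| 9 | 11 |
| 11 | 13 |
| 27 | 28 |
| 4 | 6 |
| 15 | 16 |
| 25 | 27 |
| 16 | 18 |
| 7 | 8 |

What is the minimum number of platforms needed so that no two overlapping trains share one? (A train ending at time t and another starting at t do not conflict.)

The answer is the maximum number of intervals overlapping at any instant.
starts: [4, 7, 9, 11, 11, 15, 16, 20, 21, 22, 24, 25, 27, 27]
ends:   [6, 8, 11, 12, 13, 16, 18, 22, 23, 25, 27, 27, 28, 28]
s4→1 e6→0 s7→1 e8→0 s9→1 e11→0 s11→1 s11→2  — peak 2.

2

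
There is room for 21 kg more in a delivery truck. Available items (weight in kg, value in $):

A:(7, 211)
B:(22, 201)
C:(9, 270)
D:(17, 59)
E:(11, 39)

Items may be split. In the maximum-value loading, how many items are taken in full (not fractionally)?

2

Greedy by value/weight ratio, highest first.
Ratios (sorted): A 30.14, C 30.00, B 9.14, E 3.55, D 3.47
take A (7 @ 211); take C (9 @ 270); take 5/22 of B → 45.68. Capacity used 21/21.
2 item(s) taken whole; one partial (take 5/22 of B).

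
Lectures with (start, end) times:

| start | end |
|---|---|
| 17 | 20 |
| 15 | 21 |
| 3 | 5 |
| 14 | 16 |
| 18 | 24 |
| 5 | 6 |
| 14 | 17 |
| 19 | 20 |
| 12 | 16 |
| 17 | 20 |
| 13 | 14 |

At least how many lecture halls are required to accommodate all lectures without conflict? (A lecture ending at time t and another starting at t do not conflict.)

5

Count concurrent intervals with a sweep; the peak is the room count.
Events (time:±→running): 3:+→1 5:-→0 5:+→1 6:-→0 12:+→1 13:+→2 14:-→1 14:+→2 14:+→3 15:+→4 16:-→3 16:-→2 17:-→1 17:+→2 17:+→3 18:+→4 19:+→5 … peak 5.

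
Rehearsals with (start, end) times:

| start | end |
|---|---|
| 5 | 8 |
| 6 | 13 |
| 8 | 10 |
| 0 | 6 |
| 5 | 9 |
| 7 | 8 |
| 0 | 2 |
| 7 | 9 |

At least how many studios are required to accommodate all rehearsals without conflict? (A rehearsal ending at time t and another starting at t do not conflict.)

The answer is the maximum number of intervals overlapping at any instant.
Events (time:±→running): 0:+→1 0:+→2 2:-→1 5:+→2 5:+→3 6:-→2 6:+→3 7:+→4 7:+→5 … peak 5.

5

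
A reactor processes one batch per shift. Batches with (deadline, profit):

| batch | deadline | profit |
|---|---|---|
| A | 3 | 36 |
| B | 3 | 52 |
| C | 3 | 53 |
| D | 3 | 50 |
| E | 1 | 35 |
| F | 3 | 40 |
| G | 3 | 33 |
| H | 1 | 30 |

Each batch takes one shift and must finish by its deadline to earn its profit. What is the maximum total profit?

155

By profit: C(d3,53), B(d3,52), D(d3,50), F(d3,40), A(d3,36), E(d1,35), G(d3,33), H(d1,30)
C→slot 3; B→slot 2; D→slot 1; F skipped; A skipped; E skipped; G skipped; H skipped.
Profit = 50 + 52 + 53 = 155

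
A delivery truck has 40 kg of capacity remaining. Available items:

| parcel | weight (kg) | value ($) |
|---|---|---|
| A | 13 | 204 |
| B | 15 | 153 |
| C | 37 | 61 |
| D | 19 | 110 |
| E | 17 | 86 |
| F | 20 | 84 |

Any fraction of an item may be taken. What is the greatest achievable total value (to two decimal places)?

Order: A (204/13=15.69) > B (153/15=10.20) > D (110/19=5.79) > E (86/17=5.06) > F (84/20=4.20) > C (61/37=1.65)
Fill: take A (13 @ 204) → take B (15 @ 153) → take 12/19 of D → 69.47; 40/40 used.
Total value = 426.47

426.47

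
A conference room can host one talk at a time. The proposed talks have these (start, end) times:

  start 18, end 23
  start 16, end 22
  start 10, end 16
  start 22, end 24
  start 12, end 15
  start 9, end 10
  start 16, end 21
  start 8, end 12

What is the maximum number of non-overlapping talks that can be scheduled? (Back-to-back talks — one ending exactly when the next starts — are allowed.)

Sort by end time and greedily take each interval whose start is ≥ the last chosen end.
By end time: (9,10), (8,12), (12,15), (10,16), (16,21), (16,22), (18,23), (22,24).
Pick (9,10); next start ≥ 10 → (12,15); next start ≥ 15 → (16,21); next start ≥ 21 → (22,24).
Selected 4 talks.

4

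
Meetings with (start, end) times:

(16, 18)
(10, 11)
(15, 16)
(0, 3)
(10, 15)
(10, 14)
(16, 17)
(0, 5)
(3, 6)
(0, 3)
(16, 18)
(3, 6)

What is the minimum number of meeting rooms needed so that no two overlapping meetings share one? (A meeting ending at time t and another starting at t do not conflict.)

3

Count concurrent intervals with a sweep; the peak is the room count.
Events (time:±→running): 0:+→1 0:+→2 0:+→3 … peak 3.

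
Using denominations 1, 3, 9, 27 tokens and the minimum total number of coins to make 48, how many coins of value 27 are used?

1

48 = 1×27 + 2×9 + 1×3
Count of 27: 1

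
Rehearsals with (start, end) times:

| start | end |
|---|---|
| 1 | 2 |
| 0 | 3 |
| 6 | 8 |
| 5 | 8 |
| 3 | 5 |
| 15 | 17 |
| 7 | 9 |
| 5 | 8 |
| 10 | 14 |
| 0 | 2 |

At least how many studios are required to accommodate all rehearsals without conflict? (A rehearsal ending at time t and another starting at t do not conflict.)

Count concurrent intervals with a sweep; the peak is the room count.
starts: [0, 0, 1, 3, 5, 5, 6, 7, 10, 15]
ends:   [2, 2, 3, 5, 8, 8, 8, 9, 14, 17]
s0→1 s0→2 s1→3 e2→2 e2→1 e3→0 s3→1 e5→0 s5→1 s5→2 s6→3 s7→4  — peak 4.

4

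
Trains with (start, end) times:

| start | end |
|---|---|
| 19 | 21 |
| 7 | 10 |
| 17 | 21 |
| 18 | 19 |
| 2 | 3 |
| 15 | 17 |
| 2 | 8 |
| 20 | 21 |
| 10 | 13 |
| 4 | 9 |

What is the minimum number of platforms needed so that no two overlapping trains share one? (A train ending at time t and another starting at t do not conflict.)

3

starts: [2, 2, 4, 7, 10, 15, 17, 18, 19, 20]
ends:   [3, 8, 9, 10, 13, 17, 19, 21, 21, 21]
s2→1 s2→2 e3→1 s4→2 s7→3  — peak 3.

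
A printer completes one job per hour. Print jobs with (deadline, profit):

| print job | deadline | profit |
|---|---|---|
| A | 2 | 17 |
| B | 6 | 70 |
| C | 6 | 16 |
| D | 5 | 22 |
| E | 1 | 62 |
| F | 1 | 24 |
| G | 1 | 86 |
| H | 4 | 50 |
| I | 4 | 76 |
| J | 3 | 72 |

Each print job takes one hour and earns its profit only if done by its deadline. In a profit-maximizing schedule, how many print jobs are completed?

6

Sort by profit descending; place each in the latest free slot ≤ its deadline.
Profit order: G=86 I=76 J=72 B=70 E=62 H=50 F=24 D=22 A=17 C=16
Assign: G→slot 1, I→slot 4, J→slot 3, B→slot 6, E skipped, H→slot 2, F skipped, D→slot 5, A skipped, C skipped.
Slots: [1:G] [2:H] [3:J] [4:I] [5:D] [6:B]
6 of 10 scheduled.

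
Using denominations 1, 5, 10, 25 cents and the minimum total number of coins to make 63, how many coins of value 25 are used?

2

63 = 2×25 + 1×10 + 3×1
Count of 25: 2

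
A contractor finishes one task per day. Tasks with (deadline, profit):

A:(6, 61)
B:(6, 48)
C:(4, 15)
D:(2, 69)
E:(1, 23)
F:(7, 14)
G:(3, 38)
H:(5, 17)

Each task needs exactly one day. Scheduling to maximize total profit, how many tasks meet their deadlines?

Take jobs in profit order; each goes to the latest open slot no later than its deadline.
Profit order: D=69 A=61 B=48 G=38 E=23 H=17 C=15 F=14
Assign: D→slot 2, A→slot 6, B→slot 5, G→slot 3, E→slot 1, H→slot 4, C skipped, F→slot 7.
Slots: [1:E] [2:D] [3:G] [4:H] [5:B] [6:A] [7:F]
7 of 8 scheduled.

7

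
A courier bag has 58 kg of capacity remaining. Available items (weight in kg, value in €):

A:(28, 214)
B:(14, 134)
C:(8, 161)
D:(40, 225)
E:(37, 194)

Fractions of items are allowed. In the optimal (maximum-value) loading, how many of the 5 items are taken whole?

Sort by value per unit weight and fill in that order.
Order: C (161/8=20.12) > B (134/14=9.57) > A (214/28=7.64) > D (225/40=5.62) > E (194/37=5.24)
Fill: take C (8 @ 161) → take B (14 @ 134) → take A (28 @ 214) → take 8/40 of D → 45.00; 58/58 used.
3 item(s) taken whole; one partial (take 8/40 of D).

3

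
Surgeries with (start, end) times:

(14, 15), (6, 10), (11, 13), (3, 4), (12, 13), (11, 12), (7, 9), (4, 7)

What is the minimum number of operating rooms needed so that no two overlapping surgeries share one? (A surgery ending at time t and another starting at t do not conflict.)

2

Count concurrent intervals with a sweep; the peak is the room count.
starts: [3, 4, 6, 7, 11, 11, 12, 14]
ends:   [4, 7, 9, 10, 12, 13, 13, 15]
s3→1 e4→0 s4→1 s6→2  — peak 2.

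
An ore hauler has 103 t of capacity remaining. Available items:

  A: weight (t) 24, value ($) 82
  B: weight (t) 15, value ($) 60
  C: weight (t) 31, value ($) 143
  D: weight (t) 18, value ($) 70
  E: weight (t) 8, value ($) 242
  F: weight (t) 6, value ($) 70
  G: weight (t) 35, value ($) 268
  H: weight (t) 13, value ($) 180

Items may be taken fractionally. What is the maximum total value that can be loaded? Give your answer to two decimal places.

Greedy by value/weight ratio, highest first.
Ratios (sorted): E 30.25, H 13.85, F 11.67, G 7.66, C 4.61, B 4.00, D 3.89, A 3.42
take E (8 @ 242); take H (13 @ 180); take F (6 @ 70); take G (35 @ 268); take C (31 @ 143); take 10/15 of B → 40.00. Capacity used 103/103.
Total value = 943.00

943.00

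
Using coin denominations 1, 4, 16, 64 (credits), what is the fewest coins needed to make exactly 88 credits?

4

Greedy: take as many of the largest coin as possible, then repeat with the remainder.
88 − 1×64→24 − 1×16→8 − 2×4→0
Total coins = 1 + 1 + 2 = 4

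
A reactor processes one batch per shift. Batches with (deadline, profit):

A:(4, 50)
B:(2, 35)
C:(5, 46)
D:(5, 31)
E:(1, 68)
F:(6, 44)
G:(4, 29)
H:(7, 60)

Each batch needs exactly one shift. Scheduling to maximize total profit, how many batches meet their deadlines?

7

Take jobs in profit order; each goes to the latest open slot no later than its deadline.
By profit: E(d1,68), H(d7,60), A(d4,50), C(d5,46), F(d6,44), B(d2,35), D(d5,31), G(d4,29)
E→slot 1; H→slot 7; A→slot 4; C→slot 5; F→slot 6; B→slot 2; D→slot 3; G skipped.
7 of 8 scheduled.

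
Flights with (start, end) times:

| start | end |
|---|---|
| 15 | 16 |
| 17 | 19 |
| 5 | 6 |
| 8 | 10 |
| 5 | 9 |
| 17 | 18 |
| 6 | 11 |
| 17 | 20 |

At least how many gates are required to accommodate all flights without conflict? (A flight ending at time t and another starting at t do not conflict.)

3

The answer is the maximum number of intervals overlapping at any instant.
starts: [5, 5, 6, 8, 15, 17, 17, 17]
ends:   [6, 9, 10, 11, 16, 18, 19, 20]
s5→1 s5→2 e6→1 s6→2 s8→3  — peak 3.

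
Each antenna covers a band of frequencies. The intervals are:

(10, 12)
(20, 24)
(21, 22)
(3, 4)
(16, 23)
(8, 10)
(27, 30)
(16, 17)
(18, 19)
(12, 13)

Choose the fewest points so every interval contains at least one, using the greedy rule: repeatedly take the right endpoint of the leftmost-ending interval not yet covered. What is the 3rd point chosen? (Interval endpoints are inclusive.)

13

Sorted: [3,4] [8,10] [10,12] [12,13] [16,17] [18,19] [21,22] [16,23] [20,24] [27,30]
{[3,4]} hit by 4; {[8,10],[10,12]} hit by 10; {[12,13]} hit by 13; {[16,17]} hit by 17; {[18,19]} hit by 19; {[21,22],[16,23],[20,24]} hit by 22; {[27,30]} hit by 30.
Points: 4, 10, 13, 17, 19, 22, 30 (7 total).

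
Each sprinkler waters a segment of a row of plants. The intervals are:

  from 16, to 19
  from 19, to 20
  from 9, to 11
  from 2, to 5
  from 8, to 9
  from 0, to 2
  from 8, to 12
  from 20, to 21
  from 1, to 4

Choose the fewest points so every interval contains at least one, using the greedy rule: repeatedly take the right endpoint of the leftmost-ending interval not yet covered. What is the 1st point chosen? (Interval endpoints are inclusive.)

Process intervals by earliest right end; each time one isn't hit yet, stab at its right endpoint.
Sorted: [0,2] [1,4] [2,5] [8,9] [9,11] [8,12] [16,19] [19,20] [20,21]
{[0,2],[1,4],[2,5]} hit by 2; {[8,9],[9,11],[8,12]} hit by 9; {[16,19],[19,20]} hit by 19; {[20,21]} hit by 21.
Points: 2, 9, 19, 21 (4 total).

2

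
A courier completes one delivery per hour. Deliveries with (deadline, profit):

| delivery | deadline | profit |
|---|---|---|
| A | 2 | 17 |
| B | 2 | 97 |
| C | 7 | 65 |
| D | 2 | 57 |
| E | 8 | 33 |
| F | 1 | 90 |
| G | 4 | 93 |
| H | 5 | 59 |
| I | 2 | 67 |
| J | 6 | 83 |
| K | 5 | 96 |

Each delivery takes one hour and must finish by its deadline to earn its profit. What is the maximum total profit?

616

Sort by profit descending; place each in the latest free slot ≤ its deadline.
By profit: B(d2,97), K(d5,96), G(d4,93), F(d1,90), J(d6,83), I(d2,67), C(d7,65), H(d5,59), D(d2,57), E(d8,33), A(d2,17)
B→slot 2; K→slot 5; G→slot 4; F→slot 1; J→slot 6; I skipped; C→slot 7; H→slot 3; D skipped; E→slot 8; A skipped.
Profit = 90 + 97 + 59 + 93 + 96 + 83 + 65 + 33 = 616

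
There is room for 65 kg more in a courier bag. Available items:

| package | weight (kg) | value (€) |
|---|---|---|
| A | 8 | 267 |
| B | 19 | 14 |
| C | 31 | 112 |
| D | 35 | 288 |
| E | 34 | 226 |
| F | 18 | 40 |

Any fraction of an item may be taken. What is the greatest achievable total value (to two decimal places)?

701.24

Sort by value per unit weight and fill in that order.
Ratios (sorted): A 33.38, D 8.23, E 6.65, C 3.61, F 2.22, B 0.74
take A (8 @ 267); take D (35 @ 288); take 22/34 of E → 146.24. Capacity used 65/65.
Total value = 701.24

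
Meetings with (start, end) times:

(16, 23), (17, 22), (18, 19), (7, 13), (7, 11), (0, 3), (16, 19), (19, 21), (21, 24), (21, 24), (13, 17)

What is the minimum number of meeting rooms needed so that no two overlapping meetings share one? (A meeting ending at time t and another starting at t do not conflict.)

Events (time:±→running): 0:+→1 3:-→0 7:+→1 7:+→2 11:-→1 13:-→0 13:+→1 16:+→2 16:+→3 17:-→2 17:+→3 18:+→4 … peak 4.

4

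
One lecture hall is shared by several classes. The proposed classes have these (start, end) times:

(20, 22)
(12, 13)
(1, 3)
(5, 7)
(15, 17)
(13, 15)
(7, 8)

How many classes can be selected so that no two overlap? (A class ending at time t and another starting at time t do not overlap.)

Order by finish time; keep every interval that doesn't clash with the previous kept one.
Sorted by end: (1,3)  (5,7)  (7,8)  (12,13)  (13,15)  (15,17)  (20,22)
take (1,3); take (5,7); take (7,8); take (12,13); take (13,15); take (15,17); take (20,22).
Selected 7 classes.

7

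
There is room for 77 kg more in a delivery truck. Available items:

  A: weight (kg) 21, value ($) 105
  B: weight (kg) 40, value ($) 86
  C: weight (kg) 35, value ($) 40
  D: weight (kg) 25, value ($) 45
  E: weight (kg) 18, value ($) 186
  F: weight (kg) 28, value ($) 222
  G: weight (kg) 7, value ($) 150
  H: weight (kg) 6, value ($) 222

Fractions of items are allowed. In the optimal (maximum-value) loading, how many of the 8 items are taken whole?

4

Sort by value per unit weight and fill in that order.
Ratios (sorted): H 37.00, G 21.43, E 10.33, F 7.93, A 5.00, B 2.15, D 1.80, C 1.14
take H (6 @ 222); take G (7 @ 150); take E (18 @ 186); take F (28 @ 222); take 18/21 of A → 90.00. Capacity used 77/77.
4 item(s) taken whole; one partial (take 18/21 of A).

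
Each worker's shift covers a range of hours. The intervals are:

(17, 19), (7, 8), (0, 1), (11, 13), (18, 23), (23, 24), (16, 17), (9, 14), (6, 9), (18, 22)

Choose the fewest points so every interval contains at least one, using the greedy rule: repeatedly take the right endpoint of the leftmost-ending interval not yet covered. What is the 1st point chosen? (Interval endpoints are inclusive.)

1

Sort by right endpoint; whenever an interval is uncovered, place a point at its right end.
Sorted: [0,1] [7,8] [6,9] [11,13] [9,14] [16,17] [17,19] [18,22] [18,23] [23,24]
{[0,1]} hit by 1; {[7,8],[6,9]} hit by 8; {[11,13],[9,14]} hit by 13; {[16,17],[17,19]} hit by 17; {[18,22],[18,23]} hit by 22; {[23,24]} hit by 24.
Points: 1, 8, 13, 17, 22, 24 (6 total).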